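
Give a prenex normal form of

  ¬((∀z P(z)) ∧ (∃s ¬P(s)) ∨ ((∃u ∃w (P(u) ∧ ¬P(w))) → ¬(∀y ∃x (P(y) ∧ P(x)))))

Rewrite implications/biconditionals: A → B as ¬A ∨ B.
  ¬((∀z P(z)) ∧ (∃s ¬P(s)) ∨ ¬(∃u ∃w (P(u) ∧ ¬P(w))) ∨ ¬(∀y ∃x (P(y) ∧ P(x))))
Push ¬ through the quantifiers and connectives to reach negation normal form:
  ((∃z ¬P(z)) ∨ (∀s P(s))) ∧ (∃u ∃w (P(u) ∧ ¬P(w))) ∧ (∀y ∃x (P(y) ∧ P(x)))
Finally move all quantifiers to the prefix:
  ∃z ∀s ∃u ∃w ∀y ∃x ((¬P(z) ∨ P(s)) ∧ P(u) ∧ ¬P(w) ∧ P(y) ∧ P(x))

∃z ∀s ∃u ∃w ∀y ∃x ((¬P(z) ∨ P(s)) ∧ P(u) ∧ ¬P(w) ∧ P(y) ∧ P(x))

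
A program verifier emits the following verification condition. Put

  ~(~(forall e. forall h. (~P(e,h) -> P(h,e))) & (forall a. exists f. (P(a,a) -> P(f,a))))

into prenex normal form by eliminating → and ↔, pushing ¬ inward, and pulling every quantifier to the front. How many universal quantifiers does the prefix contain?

First replace A → B with ¬A ∨ B.
  ~(~(forall e. forall h. (~~P(e,h) | P(h,e))) & (forall a. exists f. (~P(a,a) | P(f,a))))
Drive negations inward (¬∀x A ≡ ∃x ¬A, ¬∃x A ≡ ∀x ¬A, De Morgan for ∧/∨):
  (forall e. forall h. (P(e,h) | P(h,e))) | (exists a. forall f. (P(a,a) & ~P(f,a)))
Finally move all quantifiers to the prefix:
  forall e. forall h. exists a. forall f. (P(e,h) | P(h,e) | P(a,a) & ~P(f,a))
The prefix is forall e forall h exists a forall f: 3 universal, 1 existential.

3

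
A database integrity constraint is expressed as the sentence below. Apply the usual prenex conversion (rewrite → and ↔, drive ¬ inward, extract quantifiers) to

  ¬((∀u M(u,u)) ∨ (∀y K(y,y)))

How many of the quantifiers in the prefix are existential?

Push ¬ through the quantifiers and connectives to reach negation normal form:
  (∃u ¬M(u,u)) ∧ (∃y ¬K(y,y))
All bound variables are already distinct, so no renaming is needed.
Finally move all quantifiers to the prefix:
  ∃u ∃y (¬M(u,u) ∧ ¬K(y,y))
The prefix is ∃u ∃y: 0 universal, 2 existential.

2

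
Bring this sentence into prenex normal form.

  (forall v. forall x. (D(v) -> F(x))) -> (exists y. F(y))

exists v. exists x. exists y. (D(v) & ~F(x) | F(y))

First replace A → B with ¬A ∨ B.
  ~(forall v. forall x. (~D(v) | F(x))) | (exists y. F(y))
Drive negations inward (¬∀x A ≡ ∃x ¬A, ¬∃x A ≡ ∀x ¬A, De Morgan for ∧/∨):
  (exists v. exists x. (D(v) & ~F(x))) | (exists y. F(y))
All bound variables are already distinct, so no renaming is needed.
Pull the quantifiers to the front (each side's bound variable is not free in the other side):
  exists v. exists x. exists y. (D(v) & ~F(x) | F(y))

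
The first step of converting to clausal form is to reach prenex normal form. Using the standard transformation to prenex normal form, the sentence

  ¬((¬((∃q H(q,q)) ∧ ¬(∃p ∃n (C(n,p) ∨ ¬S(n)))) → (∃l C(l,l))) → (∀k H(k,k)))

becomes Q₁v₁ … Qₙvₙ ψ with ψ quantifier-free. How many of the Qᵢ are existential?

Eliminate → and ↔ using ¬ and ∨.
  ¬(¬(¬¬((∃q H(q,q)) ∧ ¬(∃p ∃n (C(n,p) ∨ ¬S(n)))) ∨ (∃l C(l,l))) ∨ (∀k H(k,k)))
Move each ¬ inward, flipping quantifiers it crosses:
  ((∃q H(q,q)) ∧ (∀p ∀n (¬C(n,p) ∧ S(n))) ∨ (∃l C(l,l))) ∧ (∃k ¬H(k,k))
Extract every quantifier outward, since the variables are now distinct and don't occur free across branches:
  ∃q ∀p ∀n ∃l ∃k ((H(q,q) ∧ ¬C(n,p) ∧ S(n) ∨ C(l,l)) ∧ ¬H(k,k))
The prefix is ∃q ∀p ∀n ∃l ∃k: 2 universal, 3 existential.

3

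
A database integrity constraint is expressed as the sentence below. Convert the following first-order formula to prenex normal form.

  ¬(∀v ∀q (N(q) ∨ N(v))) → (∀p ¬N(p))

∀v ∀q ∀p (N(q) ∨ N(v) ∨ ¬N(p))

Rewrite implications/biconditionals: A → B as ¬A ∨ B.
  ¬¬(∀v ∀q (N(q) ∨ N(v))) ∨ (∀p ¬N(p))
Move each ¬ inward, flipping quantifiers it crosses:
  (∀v ∀q (N(q) ∨ N(v))) ∨ (∀p ¬N(p))
All bound variables are already distinct, so no renaming is needed.
Finally move all quantifiers to the prefix:
  ∀v ∀q ∀p (N(q) ∨ N(v) ∨ ¬N(p))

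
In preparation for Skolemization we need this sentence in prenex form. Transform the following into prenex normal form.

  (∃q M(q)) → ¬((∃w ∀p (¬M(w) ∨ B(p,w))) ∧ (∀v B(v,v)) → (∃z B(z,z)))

∀q ∃w ∀p ∀v ∀z (¬M(q) ∨ (¬M(w) ∨ B(p,w)) ∧ B(v,v) ∧ ¬B(z,z))

Eliminate → and ↔ using ¬ and ∨.
  ¬(∃q M(q)) ∨ ¬(¬((∃w ∀p (¬M(w) ∨ B(p,w))) ∧ (∀v B(v,v))) ∨ (∃z B(z,z)))
Drive negations inward (¬∀x A ≡ ∃x ¬A, ¬∃x A ≡ ∀x ¬A, De Morgan for ∧/∨):
  (∀q ¬M(q)) ∨ (∃w ∀p (¬M(w) ∨ B(p,w))) ∧ (∀v B(v,v)) ∧ (∀z ¬B(z,z))
All bound variables are already distinct, so no renaming is needed.
Extract every quantifier outward, since the variables are now distinct and don't occur free across branches:
  ∀q ∃w ∀p ∀v ∀z (¬M(q) ∨ (¬M(w) ∨ B(p,w)) ∧ B(v,v) ∧ ¬B(z,z))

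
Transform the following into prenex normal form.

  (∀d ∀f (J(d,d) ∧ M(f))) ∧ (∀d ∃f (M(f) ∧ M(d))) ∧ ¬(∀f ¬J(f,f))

∀d ∀f ∀x1 ∃v1 ∃t (J(d,d) ∧ M(f) ∧ M(v1) ∧ M(x1) ∧ J(t,t))

Drive negations inward (¬∀x A ≡ ∃x ¬A, ¬∃x A ≡ ∀x ¬A, De Morgan for ∧/∨):
  (∀d ∀f (J(d,d) ∧ M(f))) ∧ (∀d ∃f (M(f) ∧ M(d))) ∧ (∃f J(f,f))
Rename bound variables to avoid capture: d↦x1, f↦v1, f↦t.
  (∀d ∀f (J(d,d) ∧ M(f))) ∧ (∀x1 ∃v1 (M(v1) ∧ M(x1))) ∧ (∃t J(t,t))
Finally move all quantifiers to the prefix:
  ∀d ∀f ∀x1 ∃v1 ∃t (J(d,d) ∧ M(f) ∧ M(v1) ∧ M(x1) ∧ J(t,t))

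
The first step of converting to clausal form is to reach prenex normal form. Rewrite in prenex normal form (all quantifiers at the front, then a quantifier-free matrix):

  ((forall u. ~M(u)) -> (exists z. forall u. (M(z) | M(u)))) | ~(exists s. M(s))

Eliminate → and ↔ using ¬ and ∨.
  ~(forall u. ~M(u)) | (exists z. forall u. (M(z) | M(u))) | ~(exists s. M(s))
Push ¬ through the quantifiers and connectives to reach negation normal form:
  (exists u. M(u)) | (exists z. forall u. (M(z) | M(u))) | (forall s. ~M(s))
Give each quantifier a distinct variable: u↦w1.
  (exists u. M(u)) | (exists z. forall w1. (M(z) | M(w1))) | (forall s. ~M(s))
Extract every quantifier outward, since the variables are now distinct and don't occur free across branches:
  exists u. exists z. forall w1. forall s. (M(u) | M(z) | M(w1) | ~M(s))

exists u. exists z. forall w1. forall s. (M(u) | M(z) | M(w1) | ~M(s))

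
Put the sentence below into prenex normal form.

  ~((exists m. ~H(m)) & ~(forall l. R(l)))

Drive negations inward (¬∀x A ≡ ∃x ¬A, ¬∃x A ≡ ∀x ¬A, De Morgan for ∧/∨):
  (forall m. H(m)) | (forall l. R(l))
All bound variables are already distinct, so no renaming is needed.
Pull the quantifiers to the front (each side's bound variable is not free in the other side):
  forall m. forall l. (H(m) | R(l))

forall m. forall l. (H(m) | R(l))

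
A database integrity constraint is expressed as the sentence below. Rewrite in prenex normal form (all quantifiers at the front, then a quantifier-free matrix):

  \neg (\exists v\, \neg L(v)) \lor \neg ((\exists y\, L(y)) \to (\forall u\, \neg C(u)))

Rewrite implications/biconditionals: A → B as ¬A ∨ B.
  \neg (\exists v\, \neg L(v)) \lor \neg (\neg (\exists y\, L(y)) \lor (\forall u\, \neg C(u)))
Drive negations inward (¬∀x A ≡ ∃x ¬A, ¬∃x A ≡ ∀x ¬A, De Morgan for ∧/∨):
  (\forall v\, L(v)) \lor (\exists y\, L(y)) \land (\exists u\, C(u))
Finally move all quantifiers to the prefix:
  \forall v\, \exists y\, \exists u\, (L(v) \lor L(y) \land C(u))

\forall v\, \exists y\, \exists u\, (L(v) \lor L(y) \land C(u))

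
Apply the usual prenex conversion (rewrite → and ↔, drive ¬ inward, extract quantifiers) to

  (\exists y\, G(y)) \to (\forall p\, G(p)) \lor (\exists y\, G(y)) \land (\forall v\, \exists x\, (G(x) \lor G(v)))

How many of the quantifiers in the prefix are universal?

3

Eliminate → and ↔ using ¬ and ∨.
  \neg (\exists y\, G(y)) \lor (\forall p\, G(p)) \lor (\exists y\, G(y)) \land (\forall v\, \exists x\, (G(x) \lor G(v)))
Push ¬ through the quantifiers and connectives to reach negation normal form:
  (\forall y\, \neg G(y)) \lor (\forall p\, G(p)) \lor (\exists y\, G(y)) \land (\forall v\, \exists x\, (G(x) \lor G(v)))
Give each quantifier a distinct variable: y↦u.
  (\forall y\, \neg G(y)) \lor (\forall p\, G(p)) \lor (\exists u\, G(u)) \land (\forall v\, \exists x\, (G(x) \lor G(v)))
Pull the quantifiers to the front (each side's bound variable is not free in the other side):
  \forall y\, \forall p\, \exists u\, \forall v\, \exists x\, (\neg G(y) \lor G(p) \lor G(u) \land (G(x) \lor G(v)))
The prefix is \forall y \forall p \exists u \forall v \exists x: 3 universal, 2 existential.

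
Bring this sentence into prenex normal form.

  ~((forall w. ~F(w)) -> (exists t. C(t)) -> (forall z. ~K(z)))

forall w. exists t. exists z. (~F(w) & C(t) & K(z))

Rewrite implications/biconditionals: A → B as ¬A ∨ B.
  ~(~(forall w. ~F(w)) | ~(exists t. C(t)) | (forall z. ~K(z)))
Move each ¬ inward, flipping quantifiers it crosses:
  (forall w. ~F(w)) & (exists t. C(t)) & (exists z. K(z))
All bound variables are already distinct, so no renaming is needed.
Pull the quantifiers to the front (each side's bound variable is not free in the other side):
  forall w. exists t. exists z. (~F(w) & C(t) & K(z))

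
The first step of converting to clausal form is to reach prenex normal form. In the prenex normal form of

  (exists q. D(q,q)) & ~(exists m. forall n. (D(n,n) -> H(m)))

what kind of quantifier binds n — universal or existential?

Eliminate → and ↔ using ¬ and ∨.
  (exists q. D(q,q)) & ~(exists m. forall n. (~D(n,n) | H(m)))
Push ¬ through the quantifiers and connectives to reach negation normal form:
  (exists q. D(q,q)) & (forall m. exists n. (D(n,n) & ~H(m)))
All bound variables are already distinct, so no renaming is needed.
Finally move all quantifiers to the prefix:
  exists q. forall m. exists n. (D(q,q) & D(n,n) & ~H(m))
The quantifier forall n sits under an odd number of negations (counting the antecedent side of each →), so it flips to exists n.

existential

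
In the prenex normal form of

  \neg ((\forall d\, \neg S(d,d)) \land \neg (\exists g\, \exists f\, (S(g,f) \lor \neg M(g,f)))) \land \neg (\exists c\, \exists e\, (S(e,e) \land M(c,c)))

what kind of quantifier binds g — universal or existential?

existential

Move each ¬ inward, flipping quantifiers it crosses:
  ((\exists d\, S(d,d)) \lor (\exists g\, \exists f\, (S(g,f) \lor \neg M(g,f)))) \land (\forall c\, \forall e\, (\neg S(e,e) \lor \neg M(c,c)))
Extract every quantifier outward, since the variables are now distinct and don't occur free across branches:
  \exists d\, \exists g\, \exists f\, \forall c\, \forall e\, ((S(d,d) \lor S(g,f) \lor \neg M(g,f)) \land (\neg S(e,e) \lor \neg M(c,c)))
The quantifier \exists g sits under an even number of negations, so it remains existential.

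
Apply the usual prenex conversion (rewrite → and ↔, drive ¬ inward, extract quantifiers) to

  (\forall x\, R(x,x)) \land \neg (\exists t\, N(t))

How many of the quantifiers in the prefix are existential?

0

Move each ¬ inward, flipping quantifiers it crosses:
  (\forall x\, R(x,x)) \land (\forall t\, \neg N(t))
All bound variables are already distinct, so no renaming is needed.
Pull the quantifiers to the front (each side's bound variable is not free in the other side):
  \forall x\, \forall t\, (R(x,x) \land \neg N(t))
The prefix is \forall x \forall t: 2 universal, 0 existential.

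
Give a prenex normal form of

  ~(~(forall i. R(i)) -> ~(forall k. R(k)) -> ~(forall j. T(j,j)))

Rewrite implications/biconditionals: A → B as ¬A ∨ B.
  ~(~~(forall i. R(i)) | ~~(forall k. R(k)) | ~(forall j. T(j,j)))
Drive negations inward (¬∀x A ≡ ∃x ¬A, ¬∃x A ≡ ∀x ¬A, De Morgan for ∧/∨):
  (exists i. ~R(i)) & (exists k. ~R(k)) & (forall j. T(j,j))
Pull the quantifiers to the front (each side's bound variable is not free in the other side):
  exists i. exists k. forall j. (~R(i) & ~R(k) & T(j,j))

exists i. exists k. forall j. (~R(i) & ~R(k) & T(j,j))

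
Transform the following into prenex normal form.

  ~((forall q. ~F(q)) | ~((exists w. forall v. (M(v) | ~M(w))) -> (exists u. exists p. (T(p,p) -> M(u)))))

Rewrite implications/biconditionals: A → B as ¬A ∨ B.
  ~((forall q. ~F(q)) | ~(~(exists w. forall v. (M(v) | ~M(w))) | (exists u. exists p. (~T(p,p) | M(u)))))
Move each ¬ inward, flipping quantifiers it crosses:
  (exists q. F(q)) & ((forall w. exists v. (~M(v) & M(w))) | (exists u. exists p. (~T(p,p) | M(u))))
All bound variables are already distinct, so no renaming is needed.
Extract every quantifier outward, since the variables are now distinct and don't occur free across branches:
  exists q. forall w. exists v. exists u. exists p. (F(q) & (~M(v) & M(w) | ~T(p,p) | M(u)))

exists q. forall w. exists v. exists u. exists p. (F(q) & (~M(v) & M(w) | ~T(p,p) | M(u)))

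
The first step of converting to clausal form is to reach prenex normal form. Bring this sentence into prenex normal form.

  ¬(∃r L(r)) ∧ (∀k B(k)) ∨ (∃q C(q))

∀r ∀k ∃q (¬L(r) ∧ B(k) ∨ C(q))

Push ¬ through the quantifiers and connectives to reach negation normal form:
  (∀r ¬L(r)) ∧ (∀k B(k)) ∨ (∃q C(q))
Pull the quantifiers to the front (each side's bound variable is not free in the other side):
  ∀r ∀k ∃q (¬L(r) ∧ B(k) ∨ C(q))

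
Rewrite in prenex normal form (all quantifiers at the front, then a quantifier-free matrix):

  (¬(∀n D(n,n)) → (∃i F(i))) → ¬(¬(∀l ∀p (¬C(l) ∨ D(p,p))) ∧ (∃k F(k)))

Rewrite implications/biconditionals: A → B as ¬A ∨ B.
  ¬(¬¬(∀n D(n,n)) ∨ (∃i F(i))) ∨ ¬(¬(∀l ∀p (¬C(l) ∨ D(p,p))) ∧ (∃k F(k)))
Push ¬ through the quantifiers and connectives to reach negation normal form:
  (∃n ¬D(n,n)) ∧ (∀i ¬F(i)) ∨ (∀l ∀p (¬C(l) ∨ D(p,p))) ∨ (∀k ¬F(k))
Pull the quantifiers to the front (each side's bound variable is not free in the other side):
  ∃n ∀i ∀l ∀p ∀k (¬D(n,n) ∧ ¬F(i) ∨ ¬C(l) ∨ D(p,p) ∨ ¬F(k))

∃n ∀i ∀l ∀p ∀k (¬D(n,n) ∧ ¬F(i) ∨ ¬C(l) ∨ D(p,p) ∨ ¬F(k))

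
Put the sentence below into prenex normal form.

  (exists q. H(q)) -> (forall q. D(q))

forall q. forall w. (~H(q) | D(w))

First replace A → B with ¬A ∨ B.
  ~(exists q. H(q)) | (forall q. D(q))
Push ¬ through the quantifiers and connectives to reach negation normal form:
  (forall q. ~H(q)) | (forall q. D(q))
Standardize variables apart so no two quantifiers bind the same name: q↦w.
  (forall q. ~H(q)) | (forall w. D(w))
Pull the quantifiers to the front (each side's bound variable is not free in the other side):
  forall q. forall w. (~H(q) | D(w))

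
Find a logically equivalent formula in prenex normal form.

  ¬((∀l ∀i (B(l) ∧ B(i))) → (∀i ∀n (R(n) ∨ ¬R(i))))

First replace A → B with ¬A ∨ B.
  ¬(¬(∀l ∀i (B(l) ∧ B(i))) ∨ (∀i ∀n (R(n) ∨ ¬R(i))))
Push ¬ through the quantifiers and connectives to reach negation normal form:
  (∀l ∀i (B(l) ∧ B(i))) ∧ (∃i ∃n (¬R(n) ∧ R(i)))
Give each quantifier a distinct variable: i↦c.
  (∀l ∀i (B(l) ∧ B(i))) ∧ (∃c ∃n (¬R(n) ∧ R(c)))
Pull the quantifiers to the front (each side's bound variable is not free in the other side):
  ∀l ∀i ∃c ∃n (B(l) ∧ B(i) ∧ ¬R(n) ∧ R(c))

∀l ∀i ∃c ∃n (B(l) ∧ B(i) ∧ ¬R(n) ∧ R(c))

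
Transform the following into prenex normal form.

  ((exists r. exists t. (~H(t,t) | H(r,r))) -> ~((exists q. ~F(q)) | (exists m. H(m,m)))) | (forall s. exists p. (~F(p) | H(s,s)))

Eliminate → and ↔ using ¬ and ∨.
  ~(exists r. exists t. (~H(t,t) | H(r,r))) | ~((exists q. ~F(q)) | (exists m. H(m,m))) | (forall s. exists p. (~F(p) | H(s,s)))
Push ¬ through the quantifiers and connectives to reach negation normal form:
  (forall r. forall t. (H(t,t) & ~H(r,r))) | (forall q. F(q)) & (forall m. ~H(m,m)) | (forall s. exists p. (~F(p) | H(s,s)))
All bound variables are already distinct, so no renaming is needed.
Finally move all quantifiers to the prefix:
  forall r. forall t. forall q. forall m. forall s. exists p. (H(t,t) & ~H(r,r) | F(q) & ~H(m,m) | ~F(p) | H(s,s))

forall r. forall t. forall q. forall m. forall s. exists p. (H(t,t) & ~H(r,r) | F(q) & ~H(m,m) | ~F(p) | H(s,s))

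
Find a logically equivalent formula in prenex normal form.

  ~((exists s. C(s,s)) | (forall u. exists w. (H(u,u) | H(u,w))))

Drive negations inward (¬∀x A ≡ ∃x ¬A, ¬∃x A ≡ ∀x ¬A, De Morgan for ∧/∨):
  (forall s. ~C(s,s)) & (exists u. forall w. (~H(u,u) & ~H(u,w)))
Finally move all quantifiers to the prefix:
  forall s. exists u. forall w. (~C(s,s) & ~H(u,u) & ~H(u,w))

forall s. exists u. forall w. (~C(s,s) & ~H(u,u) & ~H(u,w))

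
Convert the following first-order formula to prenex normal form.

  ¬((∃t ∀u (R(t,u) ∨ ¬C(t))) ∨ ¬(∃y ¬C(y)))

∀t ∃u ∃y (¬R(t,u) ∧ C(t) ∧ ¬C(y))

Move each ¬ inward, flipping quantifiers it crosses:
  (∀t ∃u (¬R(t,u) ∧ C(t))) ∧ (∃y ¬C(y))
Pull the quantifiers to the front (each side's bound variable is not free in the other side):
  ∀t ∃u ∃y (¬R(t,u) ∧ C(t) ∧ ¬C(y))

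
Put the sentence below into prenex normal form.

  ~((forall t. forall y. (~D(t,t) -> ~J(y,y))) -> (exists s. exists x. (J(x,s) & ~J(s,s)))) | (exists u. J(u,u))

Eliminate → and ↔ using ¬ and ∨.
  ~(~(forall t. forall y. (~~D(t,t) | ~J(y,y))) | (exists s. exists x. (J(x,s) & ~J(s,s)))) | (exists u. J(u,u))
Move each ¬ inward, flipping quantifiers it crosses:
  (forall t. forall y. (D(t,t) | ~J(y,y))) & (forall s. forall x. (~J(x,s) | J(s,s))) | (exists u. J(u,u))
Pull the quantifiers to the front (each side's bound variable is not free in the other side):
  forall t. forall y. forall s. forall x. exists u. ((D(t,t) | ~J(y,y)) & (~J(x,s) | J(s,s)) | J(u,u))

forall t. forall y. forall s. forall x. exists u. ((D(t,t) | ~J(y,y)) & (~J(x,s) | J(s,s)) | J(u,u))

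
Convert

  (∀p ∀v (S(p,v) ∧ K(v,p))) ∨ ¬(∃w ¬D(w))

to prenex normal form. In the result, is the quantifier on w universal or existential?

Drive negations inward (¬∀x A ≡ ∃x ¬A, ¬∃x A ≡ ∀x ¬A, De Morgan for ∧/∨):
  (∀p ∀v (S(p,v) ∧ K(v,p))) ∨ (∀w D(w))
All bound variables are already distinct, so no renaming is needed.
Finally move all quantifiers to the prefix:
  ∀p ∀v ∀w (S(p,v) ∧ K(v,p) ∨ D(w))
The quantifier ∃w sits under an odd number of negations, so it flips to ∀w.

universal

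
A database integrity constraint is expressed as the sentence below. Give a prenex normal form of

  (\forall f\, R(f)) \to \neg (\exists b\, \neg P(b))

\exists f\, \forall b\, (\neg R(f) \lor P(b))

Eliminate → and ↔ using ¬ and ∨.
  \neg (\forall f\, R(f)) \lor \neg (\exists b\, \neg P(b))
Drive negations inward (¬∀x A ≡ ∃x ¬A, ¬∃x A ≡ ∀x ¬A, De Morgan for ∧/∨):
  (\exists f\, \neg R(f)) \lor (\forall b\, P(b))
All bound variables are already distinct, so no renaming is needed.
Pull the quantifiers to the front (each side's bound variable is not free in the other side):
  \exists f\, \forall b\, (\neg R(f) \lor P(b))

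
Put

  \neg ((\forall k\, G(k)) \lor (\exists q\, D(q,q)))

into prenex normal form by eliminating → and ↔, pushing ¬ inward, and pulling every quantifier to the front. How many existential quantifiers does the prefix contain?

Drive negations inward (¬∀x A ≡ ∃x ¬A, ¬∃x A ≡ ∀x ¬A, De Morgan for ∧/∨):
  (\exists k\, \neg G(k)) \land (\forall q\, \neg D(q,q))
All bound variables are already distinct, so no renaming is needed.
Extract every quantifier outward, since the variables are now distinct and don't occur free across branches:
  \exists k\, \forall q\, (\neg G(k) \land \neg D(q,q))
The prefix is \exists k \forall q: 1 universal, 1 existential.

1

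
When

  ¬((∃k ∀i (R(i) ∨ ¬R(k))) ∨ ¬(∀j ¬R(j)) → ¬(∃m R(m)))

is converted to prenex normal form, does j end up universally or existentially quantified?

Rewrite implications/biconditionals: A → B as ¬A ∨ B.
  ¬(¬((∃k ∀i (R(i) ∨ ¬R(k))) ∨ ¬(∀j ¬R(j))) ∨ ¬(∃m R(m)))
Move each ¬ inward, flipping quantifiers it crosses:
  ((∃k ∀i (R(i) ∨ ¬R(k))) ∨ (∃j R(j))) ∧ (∃m R(m))
All bound variables are already distinct, so no renaming is needed.
Pull the quantifiers to the front (each side's bound variable is not free in the other side):
  ∃k ∀i ∃j ∃m ((R(i) ∨ ¬R(k) ∨ R(j)) ∧ R(m))
The quantifier ∀j sits under an odd number of negations (counting the antecedent side of each →), so it flips to ∃j.

existential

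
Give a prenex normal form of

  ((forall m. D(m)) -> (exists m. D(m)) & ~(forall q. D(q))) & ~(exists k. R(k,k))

Eliminate → and ↔ using ¬ and ∨.
  (~(forall m. D(m)) | (exists m. D(m)) & ~(forall q. D(q))) & ~(exists k. R(k,k))
Push ¬ through the quantifiers and connectives to reach negation normal form:
  ((exists m. ~D(m)) | (exists m. D(m)) & (exists q. ~D(q))) & (forall k. ~R(k,k))
Give each quantifier a distinct variable: m↦u.
  ((exists m. ~D(m)) | (exists u. D(u)) & (exists q. ~D(q))) & (forall k. ~R(k,k))
Pull the quantifiers to the front (each side's bound variable is not free in the other side):
  exists m. exists u. exists q. forall k. ((~D(m) | D(u) & ~D(q)) & ~R(k,k))

exists m. exists u. exists q. forall k. ((~D(m) | D(u) & ~D(q)) & ~R(k,k))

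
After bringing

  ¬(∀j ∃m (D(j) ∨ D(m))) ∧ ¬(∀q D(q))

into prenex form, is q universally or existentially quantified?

existential

Move each ¬ inward, flipping quantifiers it crosses:
  (∃j ∀m (¬D(j) ∧ ¬D(m))) ∧ (∃q ¬D(q))
All bound variables are already distinct, so no renaming is needed.
Finally move all quantifiers to the prefix:
  ∃j ∀m ∃q (¬D(j) ∧ ¬D(m) ∧ ¬D(q))
The quantifier ∀q sits under an odd number of negations, so it flips to ∃q.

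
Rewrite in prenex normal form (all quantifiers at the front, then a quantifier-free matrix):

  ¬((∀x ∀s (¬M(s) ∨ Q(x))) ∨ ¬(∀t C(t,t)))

∃x ∃s ∀t (M(s) ∧ ¬Q(x) ∧ C(t,t))

Push ¬ through the quantifiers and connectives to reach negation normal form:
  (∃x ∃s (M(s) ∧ ¬Q(x))) ∧ (∀t C(t,t))
All bound variables are already distinct, so no renaming is needed.
Pull the quantifiers to the front (each side's bound variable is not free in the other side):
  ∃x ∃s ∀t (M(s) ∧ ¬Q(x) ∧ C(t,t))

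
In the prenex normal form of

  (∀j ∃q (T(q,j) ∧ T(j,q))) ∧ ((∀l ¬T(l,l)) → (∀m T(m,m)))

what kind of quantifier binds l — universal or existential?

existential

First replace A → B with ¬A ∨ B.
  (∀j ∃q (T(q,j) ∧ T(j,q))) ∧ (¬(∀l ¬T(l,l)) ∨ (∀m T(m,m)))
Drive negations inward (¬∀x A ≡ ∃x ¬A, ¬∃x A ≡ ∀x ¬A, De Morgan for ∧/∨):
  (∀j ∃q (T(q,j) ∧ T(j,q))) ∧ ((∃l T(l,l)) ∨ (∀m T(m,m)))
Pull the quantifiers to the front (each side's bound variable is not free in the other side):
  ∀j ∃q ∃l ∀m (T(q,j) ∧ T(j,q) ∧ (T(l,l) ∨ T(m,m)))
The quantifier ∀l sits under an odd number of negations (counting the antecedent side of each →), so it flips to ∃l.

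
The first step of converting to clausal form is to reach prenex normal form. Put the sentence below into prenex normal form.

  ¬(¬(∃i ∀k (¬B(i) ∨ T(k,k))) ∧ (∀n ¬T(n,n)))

∃i ∀k ∃n (¬B(i) ∨ T(k,k) ∨ T(n,n))

Push ¬ through the quantifiers and connectives to reach negation normal form:
  (∃i ∀k (¬B(i) ∨ T(k,k))) ∨ (∃n T(n,n))
All bound variables are already distinct, so no renaming is needed.
Extract every quantifier outward, since the variables are now distinct and don't occur free across branches:
  ∃i ∀k ∃n (¬B(i) ∨ T(k,k) ∨ T(n,n))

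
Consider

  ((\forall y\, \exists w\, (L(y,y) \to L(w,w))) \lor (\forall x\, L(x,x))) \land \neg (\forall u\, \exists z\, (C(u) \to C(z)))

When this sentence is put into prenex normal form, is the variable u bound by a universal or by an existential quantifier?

existential

Eliminate → and ↔ using ¬ and ∨.
  ((\forall y\, \exists w\, (\neg L(y,y) \lor L(w,w))) \lor (\forall x\, L(x,x))) \land \neg (\forall u\, \exists z\, (\neg C(u) \lor C(z)))
Push ¬ through the quantifiers and connectives to reach negation normal form:
  ((\forall y\, \exists w\, (\neg L(y,y) \lor L(w,w))) \lor (\forall x\, L(x,x))) \land (\exists u\, \forall z\, (C(u) \land \neg C(z)))
All bound variables are already distinct, so no renaming is needed.
Extract every quantifier outward, since the variables are now distinct and don't occur free across branches:
  \forall y\, \exists w\, \forall x\, \exists u\, \forall z\, ((\neg L(y,y) \lor L(w,w) \lor L(x,x)) \land C(u) \land \neg C(z))
The quantifier \forall u sits under an odd number of negations (counting the antecedent side of each →), so it flips to \exists u.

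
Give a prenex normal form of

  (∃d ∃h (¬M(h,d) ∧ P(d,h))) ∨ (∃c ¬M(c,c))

∃d ∃h ∃c (¬M(h,d) ∧ P(d,h) ∨ ¬M(c,c))

All bound variables are already distinct, so no renaming is needed.
Pull the quantifiers to the front (each side's bound variable is not free in the other side):
  ∃d ∃h ∃c (¬M(h,d) ∧ P(d,h) ∨ ¬M(c,c))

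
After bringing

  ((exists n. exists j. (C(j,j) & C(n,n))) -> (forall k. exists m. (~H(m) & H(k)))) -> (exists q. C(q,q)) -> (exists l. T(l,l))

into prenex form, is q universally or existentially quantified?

Eliminate → and ↔ using ¬ and ∨.
  ~(~(exists n. exists j. (C(j,j) & C(n,n))) | (forall k. exists m. (~H(m) & H(k)))) | ~(exists q. C(q,q)) | (exists l. T(l,l))
Drive negations inward (¬∀x A ≡ ∃x ¬A, ¬∃x A ≡ ∀x ¬A, De Morgan for ∧/∨):
  (exists n. exists j. (C(j,j) & C(n,n))) & (exists k. forall m. (H(m) | ~H(k))) | (forall q. ~C(q,q)) | (exists l. T(l,l))
Pull the quantifiers to the front (each side's bound variable is not free in the other side):
  exists n. exists j. exists k. forall m. forall q. exists l. (C(j,j) & C(n,n) & (H(m) | ~H(k)) | ~C(q,q) | T(l,l))
The quantifier exists q sits under an odd number of negations (counting the antecedent side of each →), so it flips to forall q.

universal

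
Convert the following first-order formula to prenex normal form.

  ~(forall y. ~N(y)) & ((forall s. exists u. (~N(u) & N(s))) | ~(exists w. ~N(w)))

Push ¬ through the quantifiers and connectives to reach negation normal form:
  (exists y. N(y)) & ((forall s. exists u. (~N(u) & N(s))) | (forall w. N(w)))
Extract every quantifier outward, since the variables are now distinct and don't occur free across branches:
  exists y. forall s. exists u. forall w. (N(y) & (~N(u) & N(s) | N(w)))

exists y. forall s. exists u. forall w. (N(y) & (~N(u) & N(s) | N(w)))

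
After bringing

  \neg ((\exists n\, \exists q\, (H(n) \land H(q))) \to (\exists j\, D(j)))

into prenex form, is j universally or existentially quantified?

Rewrite implications/biconditionals: A → B as ¬A ∨ B.
  \neg (\neg (\exists n\, \exists q\, (H(n) \land H(q))) \lor (\exists j\, D(j)))
Drive negations inward (¬∀x A ≡ ∃x ¬A, ¬∃x A ≡ ∀x ¬A, De Morgan for ∧/∨):
  (\exists n\, \exists q\, (H(n) \land H(q))) \land (\forall j\, \neg D(j))
Extract every quantifier outward, since the variables are now distinct and don't occur free across branches:
  \exists n\, \exists q\, \forall j\, (H(n) \land H(q) \land \neg D(j))
The quantifier \exists j sits under an odd number of negations (counting the antecedent side of each →), so it flips to \forall j.

universal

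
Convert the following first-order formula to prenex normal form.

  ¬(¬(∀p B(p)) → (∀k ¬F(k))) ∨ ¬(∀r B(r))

Eliminate → and ↔ using ¬ and ∨.
  ¬(¬¬(∀p B(p)) ∨ (∀k ¬F(k))) ∨ ¬(∀r B(r))
Move each ¬ inward, flipping quantifiers it crosses:
  (∃p ¬B(p)) ∧ (∃k F(k)) ∨ (∃r ¬B(r))
All bound variables are already distinct, so no renaming is needed.
Pull the quantifiers to the front (each side's bound variable is not free in the other side):
  ∃p ∃k ∃r (¬B(p) ∧ F(k) ∨ ¬B(r))

∃p ∃k ∃r (¬B(p) ∧ F(k) ∨ ¬B(r))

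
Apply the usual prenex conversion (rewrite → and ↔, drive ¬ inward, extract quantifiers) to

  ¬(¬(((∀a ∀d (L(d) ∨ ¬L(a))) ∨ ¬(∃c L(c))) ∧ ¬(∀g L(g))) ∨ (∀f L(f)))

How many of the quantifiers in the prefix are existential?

2

Move each ¬ inward, flipping quantifiers it crosses:
  ((∀a ∀d (L(d) ∨ ¬L(a))) ∨ (∀c ¬L(c))) ∧ (∃g ¬L(g)) ∧ (∃f ¬L(f))
All bound variables are already distinct, so no renaming is needed.
Finally move all quantifiers to the prefix:
  ∀a ∀d ∀c ∃g ∃f ((L(d) ∨ ¬L(a) ∨ ¬L(c)) ∧ ¬L(g) ∧ ¬L(f))
The prefix is ∀a ∀d ∀c ∃g ∃f: 3 universal, 2 existential.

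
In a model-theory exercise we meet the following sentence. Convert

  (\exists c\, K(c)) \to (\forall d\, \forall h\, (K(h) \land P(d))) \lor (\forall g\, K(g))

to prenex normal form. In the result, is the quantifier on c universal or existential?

First replace A → B with ¬A ∨ B.
  \neg (\exists c\, K(c)) \lor (\forall d\, \forall h\, (K(h) \land P(d))) \lor (\forall g\, K(g))
Move each ¬ inward, flipping quantifiers it crosses:
  (\forall c\, \neg K(c)) \lor (\forall d\, \forall h\, (K(h) \land P(d))) \lor (\forall g\, K(g))
Finally move all quantifiers to the prefix:
  \forall c\, \forall d\, \forall h\, \forall g\, (\neg K(c) \lor K(h) \land P(d) \lor K(g))
The quantifier \exists c sits under an odd number of negations (counting the antecedent side of each →), so it flips to \forall c.

universal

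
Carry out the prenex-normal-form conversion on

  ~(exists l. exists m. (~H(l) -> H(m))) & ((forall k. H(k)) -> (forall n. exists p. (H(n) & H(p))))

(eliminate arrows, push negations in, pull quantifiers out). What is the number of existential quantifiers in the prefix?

2

Eliminate → and ↔ using ¬ and ∨.
  ~(exists l. exists m. (~~H(l) | H(m))) & (~(forall k. H(k)) | (forall n. exists p. (H(n) & H(p))))
Push ¬ through the quantifiers and connectives to reach negation normal form:
  (forall l. forall m. (~H(l) & ~H(m))) & ((exists k. ~H(k)) | (forall n. exists p. (H(n) & H(p))))
All bound variables are already distinct, so no renaming is needed.
Pull the quantifiers to the front (each side's bound variable is not free in the other side):
  forall l. forall m. exists k. forall n. exists p. (~H(l) & ~H(m) & (~H(k) | H(n) & H(p)))
The prefix is forall l forall m exists k forall n exists p: 3 universal, 2 existential.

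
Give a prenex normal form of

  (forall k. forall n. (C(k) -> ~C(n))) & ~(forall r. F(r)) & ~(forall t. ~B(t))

First replace A → B with ¬A ∨ B.
  (forall k. forall n. (~C(k) | ~C(n))) & ~(forall r. F(r)) & ~(forall t. ~B(t))
Drive negations inward (¬∀x A ≡ ∃x ¬A, ¬∃x A ≡ ∀x ¬A, De Morgan for ∧/∨):
  (forall k. forall n. (~C(k) | ~C(n))) & (exists r. ~F(r)) & (exists t. B(t))
Extract every quantifier outward, since the variables are now distinct and don't occur free across branches:
  forall k. forall n. exists r. exists t. ((~C(k) | ~C(n)) & ~F(r) & B(t))

forall k. forall n. exists r. exists t. ((~C(k) | ~C(n)) & ~F(r) & B(t))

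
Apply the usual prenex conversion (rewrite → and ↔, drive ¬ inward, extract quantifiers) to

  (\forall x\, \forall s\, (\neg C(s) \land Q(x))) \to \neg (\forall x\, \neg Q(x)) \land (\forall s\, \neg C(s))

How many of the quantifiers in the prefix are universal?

1

Eliminate → and ↔ using ¬ and ∨.
  \neg (\forall x\, \forall s\, (\neg C(s) \land Q(x))) \lor \neg (\forall x\, \neg Q(x)) \land (\forall s\, \neg C(s))
Drive negations inward (¬∀x A ≡ ∃x ¬A, ¬∃x A ≡ ∀x ¬A, De Morgan for ∧/∨):
  (\exists x\, \exists s\, (C(s) \lor \neg Q(x))) \lor (\exists x\, Q(x)) \land (\forall s\, \neg C(s))
Give each quantifier a distinct variable: x↦v, s↦w.
  (\exists x\, \exists s\, (C(s) \lor \neg Q(x))) \lor (\exists v\, Q(v)) \land (\forall w\, \neg C(w))
Extract every quantifier outward, since the variables are now distinct and don't occur free across branches:
  \exists x\, \exists s\, \exists v\, \forall w\, (C(s) \lor \neg Q(x) \lor Q(v) \land \neg C(w))
The prefix is \exists x \exists s \exists v \forall w: 1 universal, 3 existential.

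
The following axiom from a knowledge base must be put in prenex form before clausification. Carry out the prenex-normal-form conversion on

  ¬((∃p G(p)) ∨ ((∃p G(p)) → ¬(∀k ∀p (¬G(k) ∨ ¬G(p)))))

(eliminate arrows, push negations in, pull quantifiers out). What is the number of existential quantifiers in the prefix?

1

First replace A → B with ¬A ∨ B.
  ¬((∃p G(p)) ∨ ¬(∃p G(p)) ∨ ¬(∀k ∀p (¬G(k) ∨ ¬G(p))))
Drive negations inward (¬∀x A ≡ ∃x ¬A, ¬∃x A ≡ ∀x ¬A, De Morgan for ∧/∨):
  (∀p ¬G(p)) ∧ (∃p G(p)) ∧ (∀k ∀p (¬G(k) ∨ ¬G(p)))
Standardize variables apart so no two quantifiers bind the same name: p↦c, p↦z.
  (∀p ¬G(p)) ∧ (∃c G(c)) ∧ (∀k ∀z (¬G(k) ∨ ¬G(z)))
Extract every quantifier outward, since the variables are now distinct and don't occur free across branches:
  ∀p ∃c ∀k ∀z (¬G(p) ∧ G(c) ∧ (¬G(k) ∨ ¬G(z)))
The prefix is ∀p ∃c ∀k ∀z: 3 universal, 1 existential.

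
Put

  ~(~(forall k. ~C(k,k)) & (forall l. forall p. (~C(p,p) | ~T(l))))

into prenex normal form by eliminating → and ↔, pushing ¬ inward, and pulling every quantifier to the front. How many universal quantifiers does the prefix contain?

Move each ¬ inward, flipping quantifiers it crosses:
  (forall k. ~C(k,k)) | (exists l. exists p. (C(p,p) & T(l)))
All bound variables are already distinct, so no renaming is needed.
Finally move all quantifiers to the prefix:
  forall k. exists l. exists p. (~C(k,k) | C(p,p) & T(l))
The prefix is forall k exists l exists p: 1 universal, 2 existential.

1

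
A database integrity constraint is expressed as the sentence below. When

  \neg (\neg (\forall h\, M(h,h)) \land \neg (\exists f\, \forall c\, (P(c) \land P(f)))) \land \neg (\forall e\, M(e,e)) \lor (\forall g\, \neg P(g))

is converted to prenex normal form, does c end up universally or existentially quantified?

universal

Push ¬ through the quantifiers and connectives to reach negation normal form:
  ((\forall h\, M(h,h)) \lor (\exists f\, \forall c\, (P(c) \land P(f)))) \land (\exists e\, \neg M(e,e)) \lor (\forall g\, \neg P(g))
All bound variables are already distinct, so no renaming is needed.
Finally move all quantifiers to the prefix:
  \forall h\, \exists f\, \forall c\, \exists e\, \forall g\, ((M(h,h) \lor P(c) \land P(f)) \land \neg M(e,e) \lor \neg P(g))
The quantifier \forall c sits under an even number of negations, so it remains universal.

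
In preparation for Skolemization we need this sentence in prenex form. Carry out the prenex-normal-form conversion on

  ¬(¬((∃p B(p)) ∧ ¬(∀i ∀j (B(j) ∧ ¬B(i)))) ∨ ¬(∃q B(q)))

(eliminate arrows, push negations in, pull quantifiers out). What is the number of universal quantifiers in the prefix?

Push ¬ through the quantifiers and connectives to reach negation normal form:
  (∃p B(p)) ∧ (∃i ∃j (¬B(j) ∨ B(i))) ∧ (∃q B(q))
All bound variables are already distinct, so no renaming is needed.
Pull the quantifiers to the front (each side's bound variable is not free in the other side):
  ∃p ∃i ∃j ∃q (B(p) ∧ (¬B(j) ∨ B(i)) ∧ B(q))
The prefix is ∃p ∃i ∃j ∃q: 0 universal, 4 existential.

0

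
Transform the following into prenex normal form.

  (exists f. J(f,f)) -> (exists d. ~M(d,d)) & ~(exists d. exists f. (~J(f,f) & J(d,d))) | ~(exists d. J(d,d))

forall f. exists d. forall v1. forall r. forall u. (~J(f,f) | ~M(d,d) & (J(r,r) | ~J(v1,v1)) | ~J(u,u))

First replace A → B with ¬A ∨ B.
  ~(exists f. J(f,f)) | (exists d. ~M(d,d)) & ~(exists d. exists f. (~J(f,f) & J(d,d))) | ~(exists d. J(d,d))
Drive negations inward (¬∀x A ≡ ∃x ¬A, ¬∃x A ≡ ∀x ¬A, De Morgan for ∧/∨):
  (forall f. ~J(f,f)) | (exists d. ~M(d,d)) & (forall d. forall f. (J(f,f) | ~J(d,d))) | (forall d. ~J(d,d))
Standardize variables apart so no two quantifiers bind the same name: d↦v1, f↦r, d↦u.
  (forall f. ~J(f,f)) | (exists d. ~M(d,d)) & (forall v1. forall r. (J(r,r) | ~J(v1,v1))) | (forall u. ~J(u,u))
Extract every quantifier outward, since the variables are now distinct and don't occur free across branches:
  forall f. exists d. forall v1. forall r. forall u. (~J(f,f) | ~M(d,d) & (J(r,r) | ~J(v1,v1)) | ~J(u,u))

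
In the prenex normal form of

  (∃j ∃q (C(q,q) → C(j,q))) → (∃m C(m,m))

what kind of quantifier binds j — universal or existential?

universal

Rewrite implications/biconditionals: A → B as ¬A ∨ B.
  ¬(∃j ∃q (¬C(q,q) ∨ C(j,q))) ∨ (∃m C(m,m))
Move each ¬ inward, flipping quantifiers it crosses:
  (∀j ∀q (C(q,q) ∧ ¬C(j,q))) ∨ (∃m C(m,m))
Finally move all quantifiers to the prefix:
  ∀j ∀q ∃m (C(q,q) ∧ ¬C(j,q) ∨ C(m,m))
The quantifier ∃j sits under an odd number of negations (counting the antecedent side of each →), so it flips to ∀j.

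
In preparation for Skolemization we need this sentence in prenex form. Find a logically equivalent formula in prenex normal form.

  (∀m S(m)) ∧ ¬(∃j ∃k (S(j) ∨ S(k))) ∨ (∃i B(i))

∀m ∀j ∀k ∃i (S(m) ∧ ¬S(j) ∧ ¬S(k) ∨ B(i))

Drive negations inward (¬∀x A ≡ ∃x ¬A, ¬∃x A ≡ ∀x ¬A, De Morgan for ∧/∨):
  (∀m S(m)) ∧ (∀j ∀k (¬S(j) ∧ ¬S(k))) ∨ (∃i B(i))
All bound variables are already distinct, so no renaming is needed.
Extract every quantifier outward, since the variables are now distinct and don't occur free across branches:
  ∀m ∀j ∀k ∃i (S(m) ∧ ¬S(j) ∧ ¬S(k) ∨ B(i))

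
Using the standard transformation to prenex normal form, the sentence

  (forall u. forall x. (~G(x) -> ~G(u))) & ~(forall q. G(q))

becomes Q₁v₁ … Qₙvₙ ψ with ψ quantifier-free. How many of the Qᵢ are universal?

First replace A → B with ¬A ∨ B.
  (forall u. forall x. (~~G(x) | ~G(u))) & ~(forall q. G(q))
Drive negations inward (¬∀x A ≡ ∃x ¬A, ¬∃x A ≡ ∀x ¬A, De Morgan for ∧/∨):
  (forall u. forall x. (G(x) | ~G(u))) & (exists q. ~G(q))
All bound variables are already distinct, so no renaming is needed.
Extract every quantifier outward, since the variables are now distinct and don't occur free across branches:
  forall u. forall x. exists q. ((G(x) | ~G(u)) & ~G(q))
The prefix is forall u forall x exists q: 2 universal, 1 existential.

2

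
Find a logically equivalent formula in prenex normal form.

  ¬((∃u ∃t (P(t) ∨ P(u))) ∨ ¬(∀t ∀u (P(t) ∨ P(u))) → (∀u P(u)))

First replace A → B with ¬A ∨ B.
  ¬(¬((∃u ∃t (P(t) ∨ P(u))) ∨ ¬(∀t ∀u (P(t) ∨ P(u)))) ∨ (∀u P(u)))
Move each ¬ inward, flipping quantifiers it crosses:
  ((∃u ∃t (P(t) ∨ P(u))) ∨ (∃t ∃u (¬P(t) ∧ ¬P(u)))) ∧ (∃u ¬P(u))
Standardize variables apart so no two quantifiers bind the same name: t↦z1, u↦z, u↦x1.
  ((∃u ∃t (P(t) ∨ P(u))) ∨ (∃z1 ∃z (¬P(z1) ∧ ¬P(z)))) ∧ (∃x1 ¬P(x1))
Extract every quantifier outward, since the variables are now distinct and don't occur free across branches:
  ∃u ∃t ∃z1 ∃z ∃x1 ((P(t) ∨ P(u) ∨ ¬P(z1) ∧ ¬P(z)) ∧ ¬P(x1))

∃u ∃t ∃z1 ∃z ∃x1 ((P(t) ∨ P(u) ∨ ¬P(z1) ∧ ¬P(z)) ∧ ¬P(x1))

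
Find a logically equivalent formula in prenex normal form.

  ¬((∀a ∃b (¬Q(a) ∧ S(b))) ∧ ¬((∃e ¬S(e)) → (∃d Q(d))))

∃a ∀b ∀e ∃d (Q(a) ∨ ¬S(b) ∨ S(e) ∨ Q(d))

First replace A → B with ¬A ∨ B.
  ¬((∀a ∃b (¬Q(a) ∧ S(b))) ∧ ¬(¬(∃e ¬S(e)) ∨ (∃d Q(d))))
Move each ¬ inward, flipping quantifiers it crosses:
  (∃a ∀b (Q(a) ∨ ¬S(b))) ∨ (∀e S(e)) ∨ (∃d Q(d))
All bound variables are already distinct, so no renaming is needed.
Extract every quantifier outward, since the variables are now distinct and don't occur free across branches:
  ∃a ∀b ∀e ∃d (Q(a) ∨ ¬S(b) ∨ S(e) ∨ Q(d))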